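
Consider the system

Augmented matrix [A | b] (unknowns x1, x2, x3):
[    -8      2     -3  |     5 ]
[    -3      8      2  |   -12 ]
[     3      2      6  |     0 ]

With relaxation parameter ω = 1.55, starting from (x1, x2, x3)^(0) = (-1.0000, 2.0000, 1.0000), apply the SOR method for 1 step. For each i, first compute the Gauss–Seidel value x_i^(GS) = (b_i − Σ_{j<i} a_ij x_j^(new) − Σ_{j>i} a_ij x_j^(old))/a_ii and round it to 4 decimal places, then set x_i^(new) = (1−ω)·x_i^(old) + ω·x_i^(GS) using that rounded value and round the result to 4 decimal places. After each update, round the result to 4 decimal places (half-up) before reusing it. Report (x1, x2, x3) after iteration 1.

(-0.2250, -3.9433, 1.6617)

Iteration 1:
  x1: GS value = (5 - (2)·2.0000 - (-3)·1.0000) / (-8) = -0.5000;  x1 ← (1−ω)·-1.0000 + ω·-0.5000 = -0.2250
  x2: GS value = (-12 - (-3)·-0.2250 - (2)·1.0000) / (8) = -1.8344;  x2 ← (1−ω)·2.0000 + ω·-1.8344 = -3.9433
  x3: GS value = (0 - (3)·-0.2250 - (2)·-3.9433) / (6) = 1.4269;  x3 ← (1−ω)·1.0000 + ω·1.4269 = 1.6617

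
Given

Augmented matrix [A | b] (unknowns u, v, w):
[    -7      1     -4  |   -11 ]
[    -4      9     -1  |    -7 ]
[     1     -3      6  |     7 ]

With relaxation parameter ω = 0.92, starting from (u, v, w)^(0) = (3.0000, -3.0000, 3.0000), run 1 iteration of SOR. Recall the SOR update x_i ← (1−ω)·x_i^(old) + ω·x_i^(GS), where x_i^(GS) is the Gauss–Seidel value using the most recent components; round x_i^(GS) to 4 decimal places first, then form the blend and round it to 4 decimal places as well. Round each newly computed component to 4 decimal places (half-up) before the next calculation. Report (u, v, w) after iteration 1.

(-0.2857, -0.7657, 1.0049)

Iteration 1:
  u: GS value = (-11 - (1)·-3.0000 - (-4)·3.0000) / (-7) = -0.5714;  u ← (1−ω)·3.0000 + ω·-0.5714 = -0.2857
  v: GS value = (-7 - (-4)·-0.2857 - (-1)·3.0000) / (9) = -0.5714;  v ← (1−ω)·-3.0000 + ω·-0.5714 = -0.7657
  w: GS value = (7 - (1)·-0.2857 - (-3)·-0.7657) / (6) = 0.8314;  w ← (1−ω)·3.0000 + ω·0.8314 = 1.0049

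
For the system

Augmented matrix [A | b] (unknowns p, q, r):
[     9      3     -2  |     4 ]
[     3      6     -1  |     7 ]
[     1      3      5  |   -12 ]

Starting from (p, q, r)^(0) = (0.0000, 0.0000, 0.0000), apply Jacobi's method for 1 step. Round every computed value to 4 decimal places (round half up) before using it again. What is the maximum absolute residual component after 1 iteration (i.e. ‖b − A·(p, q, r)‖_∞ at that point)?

Iteration 1:
  p = (4 - (3)·0.0000 - (-2)·0.0000) / (9) = 0.4444
  q = (7 - (3)·0.0000 - (-1)·0.0000) / (6) = 1.1667
  r = (-12 - (1)·0.0000 - (3)·0.0000) / (5) = -2.4000
Residual b − A·x = (-8.2997, -3.7334, -3.9445); ∞-norm = 8.2997

8.2997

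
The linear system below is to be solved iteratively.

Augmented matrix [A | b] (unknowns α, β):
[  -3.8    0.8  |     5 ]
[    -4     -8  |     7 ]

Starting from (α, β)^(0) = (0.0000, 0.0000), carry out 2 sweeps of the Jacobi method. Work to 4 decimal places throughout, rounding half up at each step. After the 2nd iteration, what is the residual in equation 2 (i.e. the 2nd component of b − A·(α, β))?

Iteration 1:
  α = (5 - (0.8)·0.0000) / (-3.8) = -1.3158
  β = (7 - (-4)·0.0000) / (-8) = -0.8750
Iteration 2:
  α = (5 - (0.8)·-0.8750) / (-3.8) = -1.5000
  β = (7 - (-4)·-1.3158) / (-8) = -0.2171
Residual b − A·x = (-0.5263, -0.7368)

-0.7368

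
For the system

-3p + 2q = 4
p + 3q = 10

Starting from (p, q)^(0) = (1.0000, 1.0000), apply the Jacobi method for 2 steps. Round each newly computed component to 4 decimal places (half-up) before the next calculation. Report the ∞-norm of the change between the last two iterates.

1.3334

Iteration 1:
  p = (4 - (2)·1.0000) / (-3) = -0.6667
  q = (10 - (1)·1.0000) / (3) = 3.0000
Iteration 2:
  p = (4 - (2)·3.0000) / (-3) = 0.6667
  q = (10 - (1)·-0.6667) / (3) = 3.5556
Change: (1.3334, 0.5556) → max |·| = 1.3334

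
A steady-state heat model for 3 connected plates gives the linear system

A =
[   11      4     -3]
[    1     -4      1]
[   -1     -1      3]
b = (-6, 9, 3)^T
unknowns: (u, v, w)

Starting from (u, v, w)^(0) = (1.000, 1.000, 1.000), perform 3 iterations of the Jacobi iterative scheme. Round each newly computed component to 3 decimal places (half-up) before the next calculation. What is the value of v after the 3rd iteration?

-2.062

Iteration 1:
  u = (-6 - (4)·1.000 - (-3)·1.000) / (11) = -0.636
  v = (9 - (1)·1.000 - (1)·1.000) / (-4) = -1.750
  w = (3 - (-1)·1.000 - (-1)·1.000) / (3) = 1.667
Iteration 2:
  u = (-6 - (4)·-1.750 - (-3)·1.667) / (11) = 0.546
  v = (9 - (1)·-0.636 - (1)·1.667) / (-4) = -1.992
  w = (3 - (-1)·-0.636 - (-1)·-1.750) / (3) = 0.205
Iteration 3:
  u = (-6 - (4)·-1.992 - (-3)·0.205) / (11) = 0.235
  v = (9 - (1)·0.546 - (1)·0.205) / (-4) = -2.062
  w = (3 - (-1)·0.546 - (-1)·-1.992) / (3) = 0.518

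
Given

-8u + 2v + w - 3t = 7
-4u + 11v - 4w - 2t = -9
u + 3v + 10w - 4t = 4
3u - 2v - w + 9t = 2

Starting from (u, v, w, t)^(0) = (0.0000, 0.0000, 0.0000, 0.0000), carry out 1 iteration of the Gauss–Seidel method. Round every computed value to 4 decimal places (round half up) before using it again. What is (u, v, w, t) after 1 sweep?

Iteration 1:
  u = (7 - (2)·0.0000 - (1)·0.0000 - (-3)·0.0000) / (-8) = -0.8750
  v = (-9 - (-4)·-0.8750 - (-4)·0.0000 - (-2)·0.0000) / (11) = -1.1364
  w = (4 - (1)·-0.8750 - (3)·-1.1364 - (-4)·0.0000) / (10) = 0.8284
  t = (2 - (3)·-0.8750 - (-2)·-1.1364 - (-1)·0.8284) / (9) = 0.3534

(-0.8750, -1.1364, 0.8284, 0.3534)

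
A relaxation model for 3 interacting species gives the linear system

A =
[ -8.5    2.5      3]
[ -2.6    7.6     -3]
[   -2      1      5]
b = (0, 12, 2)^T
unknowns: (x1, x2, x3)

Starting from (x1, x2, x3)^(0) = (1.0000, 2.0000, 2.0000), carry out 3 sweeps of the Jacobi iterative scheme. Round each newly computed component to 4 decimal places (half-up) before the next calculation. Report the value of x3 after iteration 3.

0.3394

Iteration 1:
  x1 = (0 - (2.5)·2.0000 - (3)·2.0000) / (-8.5) = 1.2941
  x2 = (12 - (-2.6)·1.0000 - (-3)·2.0000) / (7.6) = 2.7105
  x3 = (2 - (-2)·1.0000 - (1)·2.0000) / (5) = 0.4000
Iteration 2:
  x1 = (0 - (2.5)·2.7105 - (3)·0.4000) / (-8.5) = 0.9384
  x2 = (12 - (-2.6)·1.2941 - (-3)·0.4000) / (7.6) = 2.1796
  x3 = (2 - (-2)·1.2941 - (1)·2.7105) / (5) = 0.3755
Iteration 3:
  x1 = (0 - (2.5)·2.1796 - (3)·0.3755) / (-8.5) = 0.7736
  x2 = (12 - (-2.6)·0.9384 - (-3)·0.3755) / (7.6) = 2.0482
  x3 = (2 - (-2)·0.9384 - (1)·2.1796) / (5) = 0.3394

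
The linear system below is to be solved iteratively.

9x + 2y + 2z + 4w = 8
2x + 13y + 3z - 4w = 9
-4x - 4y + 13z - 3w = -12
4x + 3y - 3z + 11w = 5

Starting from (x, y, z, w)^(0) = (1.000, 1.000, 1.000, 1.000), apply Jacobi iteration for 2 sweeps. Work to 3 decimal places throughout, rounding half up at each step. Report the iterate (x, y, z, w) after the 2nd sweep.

(0.729, 0.738, -0.713, 0.266)

Iteration 1:
  x = (8 - (2)·1.000 - (2)·1.000 - (4)·1.000) / (9) = 0.000
  y = (9 - (2)·1.000 - (3)·1.000 - (-4)·1.000) / (13) = 0.615
  z = (-12 - (-4)·1.000 - (-4)·1.000 - (-3)·1.000) / (13) = -0.077
  w = (5 - (4)·1.000 - (3)·1.000 - (-3)·1.000) / (11) = 0.091
Iteration 2:
  x = (8 - (2)·0.615 - (2)·-0.077 - (4)·0.091) / (9) = 0.729
  y = (9 - (2)·0.000 - (3)·-0.077 - (-4)·0.091) / (13) = 0.738
  z = (-12 - (-4)·0.000 - (-4)·0.615 - (-3)·0.091) / (13) = -0.713
  w = (5 - (4)·0.000 - (3)·0.615 - (-3)·-0.077) / (11) = 0.266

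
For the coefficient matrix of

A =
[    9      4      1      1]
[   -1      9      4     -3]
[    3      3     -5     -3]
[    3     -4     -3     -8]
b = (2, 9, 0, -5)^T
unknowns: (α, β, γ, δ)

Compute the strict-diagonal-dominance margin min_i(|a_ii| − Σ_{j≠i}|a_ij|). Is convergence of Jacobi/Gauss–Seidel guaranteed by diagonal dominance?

row 1: |9| − (4+1+1) = 3
row 2: |9| − (1+4+3) = 1
row 3: |-5| − (3+3+3) = -4
row 4: |-8| − (3+4+3) = -2
minimum over rows = -4 → not strictly diagonally dominant

-4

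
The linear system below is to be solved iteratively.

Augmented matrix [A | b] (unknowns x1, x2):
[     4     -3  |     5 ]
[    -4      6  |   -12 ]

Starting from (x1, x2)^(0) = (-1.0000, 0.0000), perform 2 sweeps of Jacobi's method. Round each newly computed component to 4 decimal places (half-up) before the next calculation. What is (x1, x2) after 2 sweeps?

Iteration 1:
  x1 = (5 - (-3)·0.0000) / (4) = 1.2500
  x2 = (-12 - (-4)·-1.0000) / (6) = -2.6667
Iteration 2:
  x1 = (5 - (-3)·-2.6667) / (4) = -0.7500
  x2 = (-12 - (-4)·1.2500) / (6) = -1.1667

(-0.7500, -1.1667)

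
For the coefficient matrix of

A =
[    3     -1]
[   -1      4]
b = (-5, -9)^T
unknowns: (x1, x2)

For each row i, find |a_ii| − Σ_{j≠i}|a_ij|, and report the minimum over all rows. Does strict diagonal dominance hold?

2

row 1: |3| − (1) = 2
row 2: |4| − (1) = 3
minimum over rows = 2 → strictly diagonally dominant (convergence guaranteed)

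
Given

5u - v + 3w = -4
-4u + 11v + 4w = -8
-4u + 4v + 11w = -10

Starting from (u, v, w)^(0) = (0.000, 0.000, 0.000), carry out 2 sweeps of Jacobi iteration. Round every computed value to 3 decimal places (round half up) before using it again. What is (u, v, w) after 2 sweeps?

(-0.400, -0.688, -0.936)

Iteration 1:
  u = (-4 - (-1)·0.000 - (3)·0.000) / (5) = -0.800
  v = (-8 - (-4)·0.000 - (4)·0.000) / (11) = -0.727
  w = (-10 - (-4)·0.000 - (4)·0.000) / (11) = -0.909
Iteration 2:
  u = (-4 - (-1)·-0.727 - (3)·-0.909) / (5) = -0.400
  v = (-8 - (-4)·-0.800 - (4)·-0.909) / (11) = -0.688
  w = (-10 - (-4)·-0.800 - (4)·-0.727) / (11) = -0.936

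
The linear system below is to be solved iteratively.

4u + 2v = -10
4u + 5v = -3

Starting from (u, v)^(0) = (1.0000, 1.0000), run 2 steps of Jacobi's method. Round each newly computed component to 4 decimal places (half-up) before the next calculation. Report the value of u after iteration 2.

-1.8000

Iteration 1:
  u = (-10 - (2)·1.0000) / (4) = -3.0000
  v = (-3 - (4)·1.0000) / (5) = -1.4000
Iteration 2:
  u = (-10 - (2)·-1.4000) / (4) = -1.8000
  v = (-3 - (4)·-3.0000) / (5) = 1.8000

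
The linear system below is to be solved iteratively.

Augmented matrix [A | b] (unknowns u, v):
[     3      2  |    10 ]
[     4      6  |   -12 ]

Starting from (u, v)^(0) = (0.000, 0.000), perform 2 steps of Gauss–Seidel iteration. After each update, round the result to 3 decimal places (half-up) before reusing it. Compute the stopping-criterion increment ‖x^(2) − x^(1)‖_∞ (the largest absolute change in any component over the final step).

Iteration 1:
  u = (10 - (2)·0.000) / (3) = 3.333
  v = (-12 - (4)·3.333) / (6) = -4.222
Iteration 2:
  u = (10 - (2)·-4.222) / (3) = 6.148
  v = (-12 - (4)·6.148) / (6) = -6.099
Change: (2.815, -1.877) → max |·| = 2.815

2.815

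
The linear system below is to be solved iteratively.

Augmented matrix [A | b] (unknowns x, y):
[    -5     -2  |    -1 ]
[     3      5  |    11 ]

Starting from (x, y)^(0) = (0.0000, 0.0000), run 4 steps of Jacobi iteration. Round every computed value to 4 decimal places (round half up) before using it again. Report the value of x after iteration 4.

-0.8432

Iteration 1:
  x = (-1 - (-2)·0.0000) / (-5) = 0.2000
  y = (11 - (3)·0.0000) / (5) = 2.2000
Iteration 2:
  x = (-1 - (-2)·2.2000) / (-5) = -0.6800
  y = (11 - (3)·0.2000) / (5) = 2.0800
Iteration 3:
  x = (-1 - (-2)·2.0800) / (-5) = -0.6320
  y = (11 - (3)·-0.6800) / (5) = 2.6080
Iteration 4:
  x = (-1 - (-2)·2.6080) / (-5) = -0.8432
  y = (11 - (3)·-0.6320) / (5) = 2.5792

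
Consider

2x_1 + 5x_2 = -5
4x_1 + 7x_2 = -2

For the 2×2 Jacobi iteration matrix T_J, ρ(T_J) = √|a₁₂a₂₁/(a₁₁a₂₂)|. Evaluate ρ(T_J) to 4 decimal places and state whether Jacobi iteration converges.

a₁₂a₂₁/(a₁₁a₂₂) = (5)·(4) / ((2)·(7)) = 1.428571
ρ = √|1.428571| = √1.428571 = 1.1952
ρ > 1, so Jacobi diverges

1.1952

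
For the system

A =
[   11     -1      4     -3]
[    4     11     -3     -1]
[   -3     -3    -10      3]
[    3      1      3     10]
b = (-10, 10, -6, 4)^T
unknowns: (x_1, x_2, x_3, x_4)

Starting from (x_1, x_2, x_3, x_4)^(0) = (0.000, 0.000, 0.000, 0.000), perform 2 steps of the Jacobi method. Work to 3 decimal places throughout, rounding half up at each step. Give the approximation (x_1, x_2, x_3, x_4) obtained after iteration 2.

(-0.936, 1.440, 0.720, 0.402)

Iteration 1:
  x_1 = (-10 - (-1)·0.000 - (4)·0.000 - (-3)·0.000) / (11) = -0.909
  x_2 = (10 - (4)·0.000 - (-3)·0.000 - (-1)·0.000) / (11) = 0.909
  x_3 = (-6 - (-3)·0.000 - (-3)·0.000 - (3)·0.000) / (-10) = 0.600
  x_4 = (4 - (3)·0.000 - (1)·0.000 - (3)·0.000) / (10) = 0.400
Iteration 2:
  x_1 = (-10 - (-1)·0.909 - (4)·0.600 - (-3)·0.400) / (11) = -0.936
  x_2 = (10 - (4)·-0.909 - (-3)·0.600 - (-1)·0.400) / (11) = 1.440
  x_3 = (-6 - (-3)·-0.909 - (-3)·0.909 - (3)·0.400) / (-10) = 0.720
  x_4 = (4 - (3)·-0.909 - (1)·0.909 - (3)·0.600) / (10) = 0.402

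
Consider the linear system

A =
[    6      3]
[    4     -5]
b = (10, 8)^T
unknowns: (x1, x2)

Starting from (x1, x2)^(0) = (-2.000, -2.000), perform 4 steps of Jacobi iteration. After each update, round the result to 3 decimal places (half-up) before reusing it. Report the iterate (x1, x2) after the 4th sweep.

Iteration 1:
  x1 = (10 - (3)·-2.000) / (6) = 2.667
  x2 = (8 - (4)·-2.000) / (-5) = -3.200
Iteration 2:
  x1 = (10 - (3)·-3.200) / (6) = 3.267
  x2 = (8 - (4)·2.667) / (-5) = 0.534
Iteration 3:
  x1 = (10 - (3)·0.534) / (6) = 1.400
  x2 = (8 - (4)·3.267) / (-5) = 1.014
Iteration 4:
  x1 = (10 - (3)·1.014) / (6) = 1.160
  x2 = (8 - (4)·1.400) / (-5) = -0.480

(1.160, -0.480)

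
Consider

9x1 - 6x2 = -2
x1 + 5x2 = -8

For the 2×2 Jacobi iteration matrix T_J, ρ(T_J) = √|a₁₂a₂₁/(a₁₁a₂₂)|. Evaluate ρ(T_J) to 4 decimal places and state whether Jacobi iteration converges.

0.3651

a₁₂a₂₁/(a₁₁a₂₂) = (-6)·(1) / ((9)·(5)) = -0.133333
ρ = √|-0.133333| = √0.133333 = 0.3651
ρ < 1, so Jacobi converges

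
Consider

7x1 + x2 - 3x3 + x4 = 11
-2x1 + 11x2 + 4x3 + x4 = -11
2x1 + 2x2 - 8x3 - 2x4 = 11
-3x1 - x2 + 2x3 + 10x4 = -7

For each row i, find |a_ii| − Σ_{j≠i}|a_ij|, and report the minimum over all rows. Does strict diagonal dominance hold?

2

row 1: |7| − (1+3+1) = 2
row 2: |11| − (2+4+1) = 4
row 3: |-8| − (2+2+2) = 2
row 4: |10| − (3+1+2) = 4
minimum over rows = 2 → strictly diagonally dominant (convergence guaranteed)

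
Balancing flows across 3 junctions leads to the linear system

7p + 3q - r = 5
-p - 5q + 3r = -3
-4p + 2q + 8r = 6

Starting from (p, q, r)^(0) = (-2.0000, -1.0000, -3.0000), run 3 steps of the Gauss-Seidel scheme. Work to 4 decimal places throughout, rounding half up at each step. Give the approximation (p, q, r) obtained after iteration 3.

Iteration 1:
  p = (5 - (3)·-1.0000 - (-1)·-3.0000) / (7) = 0.7143
  q = (-3 - (-1)·0.7143 - (3)·-3.0000) / (-5) = -1.3429
  r = (6 - (-4)·0.7143 - (2)·-1.3429) / (8) = 1.4429
Iteration 2:
  p = (5 - (3)·-1.3429 - (-1)·1.4429) / (7) = 1.4959
  q = (-3 - (-1)·1.4959 - (3)·1.4429) / (-5) = 1.1666
  r = (6 - (-4)·1.4959 - (2)·1.1666) / (8) = 1.2063
Iteration 3:
  p = (5 - (3)·1.1666 - (-1)·1.2063) / (7) = 0.3866
  q = (-3 - (-1)·0.3866 - (3)·1.2063) / (-5) = 1.2465
  r = (6 - (-4)·0.3866 - (2)·1.2465) / (8) = 0.6317

(0.3866, 1.2465, 0.6317)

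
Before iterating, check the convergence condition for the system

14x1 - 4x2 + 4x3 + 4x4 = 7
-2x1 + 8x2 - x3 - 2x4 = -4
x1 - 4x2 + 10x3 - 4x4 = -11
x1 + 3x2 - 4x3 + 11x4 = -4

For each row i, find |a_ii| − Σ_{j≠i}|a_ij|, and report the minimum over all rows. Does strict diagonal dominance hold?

1

row 1: |14| − (4+4+4) = 2
row 2: |8| − (2+1+2) = 3
row 3: |10| − (1+4+4) = 1
row 4: |11| − (1+3+4) = 3
minimum over rows = 1 → strictly diagonally dominant (convergence guaranteed)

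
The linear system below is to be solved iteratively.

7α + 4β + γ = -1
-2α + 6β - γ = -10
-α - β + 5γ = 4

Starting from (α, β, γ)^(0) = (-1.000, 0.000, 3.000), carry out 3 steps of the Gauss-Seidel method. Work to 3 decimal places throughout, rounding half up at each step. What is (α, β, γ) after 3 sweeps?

(0.571, -1.371, 0.640)

Iteration 1:
  α = (-1 - (4)·0.000 - (1)·3.000) / (7) = -0.571
  β = (-10 - (-2)·-0.571 - (-1)·3.000) / (6) = -1.357
  γ = (4 - (-1)·-0.571 - (-1)·-1.357) / (5) = 0.414
Iteration 2:
  α = (-1 - (4)·-1.357 - (1)·0.414) / (7) = 0.573
  β = (-10 - (-2)·0.573 - (-1)·0.414) / (6) = -1.407
  γ = (4 - (-1)·0.573 - (-1)·-1.407) / (5) = 0.633
Iteration 3:
  α = (-1 - (4)·-1.407 - (1)·0.633) / (7) = 0.571
  β = (-10 - (-2)·0.571 - (-1)·0.633) / (6) = -1.371
  γ = (4 - (-1)·0.571 - (-1)·-1.371) / (5) = 0.640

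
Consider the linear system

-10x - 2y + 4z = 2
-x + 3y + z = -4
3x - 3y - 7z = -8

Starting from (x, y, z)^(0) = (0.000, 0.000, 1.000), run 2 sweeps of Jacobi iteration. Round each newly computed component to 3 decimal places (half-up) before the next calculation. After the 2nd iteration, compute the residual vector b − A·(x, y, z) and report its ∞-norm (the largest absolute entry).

Iteration 1:
  x = (2 - (-2)·0.000 - (4)·1.000) / (-10) = 0.200
  y = (-4 - (-1)·0.000 - (1)·1.000) / (3) = -1.667
  z = (-8 - (3)·0.000 - (-3)·0.000) / (-7) = 1.143
Iteration 2:
  x = (2 - (-2)·-1.667 - (4)·1.143) / (-10) = 0.591
  y = (-4 - (-1)·0.200 - (1)·1.143) / (3) = -1.648
  z = (-8 - (3)·0.200 - (-3)·-1.667) / (-7) = 1.943
Residual b − A·x = (-3.158, -0.408, -1.116); ∞-norm = 3.158

3.158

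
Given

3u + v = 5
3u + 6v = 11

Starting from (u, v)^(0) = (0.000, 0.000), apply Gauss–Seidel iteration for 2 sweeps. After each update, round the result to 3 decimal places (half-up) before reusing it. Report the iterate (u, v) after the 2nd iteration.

Iteration 1:
  u = (5 - (1)·0.000) / (3) = 1.667
  v = (11 - (3)·1.667) / (6) = 1.000
Iteration 2:
  u = (5 - (1)·1.000) / (3) = 1.333
  v = (11 - (3)·1.333) / (6) = 1.167

(1.333, 1.167)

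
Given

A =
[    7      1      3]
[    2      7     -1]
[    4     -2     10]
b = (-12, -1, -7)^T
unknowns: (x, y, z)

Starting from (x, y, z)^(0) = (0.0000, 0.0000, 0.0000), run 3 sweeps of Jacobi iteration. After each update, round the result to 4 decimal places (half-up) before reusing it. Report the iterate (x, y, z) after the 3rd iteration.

Iteration 1:
  x = (-12 - (1)·0.0000 - (3)·0.0000) / (7) = -1.7143
  y = (-1 - (2)·0.0000 - (-1)·0.0000) / (7) = -0.1429
  z = (-7 - (4)·0.0000 - (-2)·0.0000) / (10) = -0.7000
Iteration 2:
  x = (-12 - (1)·-0.1429 - (3)·-0.7000) / (7) = -1.3939
  y = (-1 - (2)·-1.7143 - (-1)·-0.7000) / (7) = 0.2469
  z = (-7 - (4)·-1.7143 - (-2)·-0.1429) / (10) = -0.0429
Iteration 3:
  x = (-12 - (1)·0.2469 - (3)·-0.0429) / (7) = -1.7312
  y = (-1 - (2)·-1.3939 - (-1)·-0.0429) / (7) = 0.2493
  z = (-7 - (4)·-1.3939 - (-2)·0.2469) / (10) = -0.0931

(-1.7312, 0.2493, -0.0931)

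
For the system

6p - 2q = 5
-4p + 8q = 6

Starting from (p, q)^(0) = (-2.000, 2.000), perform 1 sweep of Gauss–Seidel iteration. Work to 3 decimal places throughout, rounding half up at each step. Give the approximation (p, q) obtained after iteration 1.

(1.500, 1.500)

Iteration 1:
  p = (5 - (-2)·2.000) / (6) = 1.500
  q = (6 - (-4)·1.500) / (8) = 1.500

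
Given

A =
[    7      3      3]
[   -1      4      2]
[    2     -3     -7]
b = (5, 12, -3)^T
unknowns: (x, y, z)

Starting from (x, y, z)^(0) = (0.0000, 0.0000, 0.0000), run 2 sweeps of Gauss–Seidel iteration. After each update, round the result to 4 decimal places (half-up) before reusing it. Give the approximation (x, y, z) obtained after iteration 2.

(-0.3353, 3.2810, -1.0734)

Iteration 1:
  x = (5 - (3)·0.0000 - (3)·0.0000) / (7) = 0.7143
  y = (12 - (-1)·0.7143 - (2)·0.0000) / (4) = 3.1786
  z = (-3 - (2)·0.7143 - (-3)·3.1786) / (-7) = -0.7296
Iteration 2:
  x = (5 - (3)·3.1786 - (3)·-0.7296) / (7) = -0.3353
  y = (12 - (-1)·-0.3353 - (2)·-0.7296) / (4) = 3.2810
  z = (-3 - (2)·-0.3353 - (-3)·3.2810) / (-7) = -1.0734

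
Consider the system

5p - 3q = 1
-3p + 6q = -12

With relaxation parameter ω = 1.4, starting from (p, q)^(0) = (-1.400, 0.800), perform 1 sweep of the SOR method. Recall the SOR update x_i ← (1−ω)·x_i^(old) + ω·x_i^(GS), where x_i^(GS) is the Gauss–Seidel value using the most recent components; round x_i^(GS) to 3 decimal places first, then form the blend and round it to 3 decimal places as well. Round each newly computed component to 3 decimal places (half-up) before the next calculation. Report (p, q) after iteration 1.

Iteration 1:
  p: GS value = (1 - (-3)·0.800) / (5) = 0.680;  p ← (1−ω)·-1.400 + ω·0.680 = 1.512
  q: GS value = (-12 - (-3)·1.512) / (6) = -1.244;  q ← (1−ω)·0.800 + ω·-1.244 = -2.062

(1.512, -2.062)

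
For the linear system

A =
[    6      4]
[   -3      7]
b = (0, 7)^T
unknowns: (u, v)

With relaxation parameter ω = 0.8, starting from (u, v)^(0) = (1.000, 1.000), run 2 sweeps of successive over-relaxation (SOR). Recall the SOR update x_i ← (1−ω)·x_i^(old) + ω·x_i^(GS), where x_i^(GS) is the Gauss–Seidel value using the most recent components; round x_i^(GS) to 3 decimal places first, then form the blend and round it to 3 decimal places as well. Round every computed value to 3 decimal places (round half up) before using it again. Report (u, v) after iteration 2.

(-0.540, 0.792)

Iteration 1:
  u: GS value = (0 - (4)·1.000) / (6) = -0.667;  u ← (1−ω)·1.000 + ω·-0.667 = -0.334
  v: GS value = (7 - (-3)·-0.334) / (7) = 0.857;  v ← (1−ω)·1.000 + ω·0.857 = 0.886
Iteration 2:
  u: GS value = (0 - (4)·0.886) / (6) = -0.591;  u ← (1−ω)·-0.334 + ω·-0.591 = -0.540
  v: GS value = (7 - (-3)·-0.540) / (7) = 0.769;  v ← (1−ω)·0.886 + ω·0.769 = 0.792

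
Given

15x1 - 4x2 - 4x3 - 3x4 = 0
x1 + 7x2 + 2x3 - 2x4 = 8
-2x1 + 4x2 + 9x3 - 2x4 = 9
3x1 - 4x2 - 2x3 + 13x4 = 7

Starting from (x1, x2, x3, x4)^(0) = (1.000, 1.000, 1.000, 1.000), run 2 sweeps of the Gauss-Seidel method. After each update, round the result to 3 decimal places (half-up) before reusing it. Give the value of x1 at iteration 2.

Iteration 1:
  x1 = (0 - (-4)·1.000 - (-4)·1.000 - (-3)·1.000) / (15) = 0.733
  x2 = (8 - (1)·0.733 - (2)·1.000 - (-2)·1.000) / (7) = 1.038
  x3 = (9 - (-2)·0.733 - (4)·1.038 - (-2)·1.000) / (9) = 0.924
  x4 = (7 - (3)·0.733 - (-4)·1.038 - (-2)·0.924) / (13) = 0.831
Iteration 2:
  x1 = (0 - (-4)·1.038 - (-4)·0.924 - (-3)·0.831) / (15) = 0.689
  x2 = (8 - (1)·0.689 - (2)·0.924 - (-2)·0.831) / (7) = 1.018
  x3 = (9 - (-2)·0.689 - (4)·1.018 - (-2)·0.831) / (9) = 0.885
  x4 = (7 - (3)·0.689 - (-4)·1.018 - (-2)·0.885) / (13) = 0.829

0.689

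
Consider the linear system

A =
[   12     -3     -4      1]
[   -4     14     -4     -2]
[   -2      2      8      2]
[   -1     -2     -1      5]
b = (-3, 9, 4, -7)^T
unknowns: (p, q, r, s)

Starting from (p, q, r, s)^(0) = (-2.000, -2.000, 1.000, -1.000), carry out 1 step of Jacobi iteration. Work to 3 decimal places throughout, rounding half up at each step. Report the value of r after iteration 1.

0.750

Iteration 1:
  p = (-3 - (-3)·-2.000 - (-4)·1.000 - (1)·-1.000) / (12) = -0.333
  q = (9 - (-4)·-2.000 - (-4)·1.000 - (-2)·-1.000) / (14) = 0.214
  r = (4 - (-2)·-2.000 - (2)·-2.000 - (2)·-1.000) / (8) = 0.750
  s = (-7 - (-1)·-2.000 - (-2)·-2.000 - (-1)·1.000) / (5) = -2.400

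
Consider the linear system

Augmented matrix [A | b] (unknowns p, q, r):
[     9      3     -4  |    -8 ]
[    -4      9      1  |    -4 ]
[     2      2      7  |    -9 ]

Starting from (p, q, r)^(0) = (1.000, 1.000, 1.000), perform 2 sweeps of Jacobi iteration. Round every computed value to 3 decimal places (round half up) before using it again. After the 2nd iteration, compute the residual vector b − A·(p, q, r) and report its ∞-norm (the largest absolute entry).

4.717

Iteration 1:
  p = (-8 - (3)·1.000 - (-4)·1.000) / (9) = -0.778
  q = (-4 - (-4)·1.000 - (1)·1.000) / (9) = -0.111
  r = (-9 - (2)·1.000 - (2)·1.000) / (7) = -1.857
Iteration 2:
  p = (-8 - (3)·-0.111 - (-4)·-1.857) / (9) = -1.677
  q = (-4 - (-4)·-0.778 - (1)·-1.857) / (9) = -0.584
  r = (-9 - (2)·-0.778 - (2)·-0.111) / (7) = -1.032
Residual b − A·x = (4.717, -4.420, 2.746); ∞-norm = 4.717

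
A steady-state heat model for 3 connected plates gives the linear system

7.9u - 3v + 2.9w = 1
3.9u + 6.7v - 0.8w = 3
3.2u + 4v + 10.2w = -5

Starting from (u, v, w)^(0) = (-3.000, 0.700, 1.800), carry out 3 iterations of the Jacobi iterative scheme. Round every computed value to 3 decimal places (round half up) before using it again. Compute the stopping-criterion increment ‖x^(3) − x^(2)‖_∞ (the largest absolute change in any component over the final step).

0.907

Iteration 1:
  u = (1 - (-3)·0.700 - (2.9)·1.800) / (7.9) = -0.268
  v = (3 - (3.9)·-3.000 - (-0.8)·1.800) / (6.7) = 2.409
  w = (-5 - (3.2)·-3.000 - (4)·0.700) / (10.2) = 0.176
Iteration 2:
  u = (1 - (-3)·2.409 - (2.9)·0.176) / (7.9) = 0.977
  v = (3 - (3.9)·-0.268 - (-0.8)·0.176) / (6.7) = 0.625
  w = (-5 - (3.2)·-0.268 - (4)·2.409) / (10.2) = -1.351
Iteration 3:
  u = (1 - (-3)·0.625 - (2.9)·-1.351) / (7.9) = 0.860
  v = (3 - (3.9)·0.977 - (-0.8)·-1.351) / (6.7) = -0.282
  w = (-5 - (3.2)·0.977 - (4)·0.625) / (10.2) = -1.042
Change: (-0.117, -0.907, 0.309) → max |·| = 0.907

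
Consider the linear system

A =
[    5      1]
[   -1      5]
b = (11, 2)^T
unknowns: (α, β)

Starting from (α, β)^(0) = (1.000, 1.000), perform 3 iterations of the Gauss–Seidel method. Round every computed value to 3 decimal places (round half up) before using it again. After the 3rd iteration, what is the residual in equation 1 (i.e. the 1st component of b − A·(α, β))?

Iteration 1:
  α = (11 - (1)·1.000) / (5) = 2.000
  β = (2 - (-1)·2.000) / (5) = 0.800
Iteration 2:
  α = (11 - (1)·0.800) / (5) = 2.040
  β = (2 - (-1)·2.040) / (5) = 0.808
Iteration 3:
  α = (11 - (1)·0.808) / (5) = 2.038
  β = (2 - (-1)·2.038) / (5) = 0.808
Residual b − A·x = (0.002, -0.002)

0.002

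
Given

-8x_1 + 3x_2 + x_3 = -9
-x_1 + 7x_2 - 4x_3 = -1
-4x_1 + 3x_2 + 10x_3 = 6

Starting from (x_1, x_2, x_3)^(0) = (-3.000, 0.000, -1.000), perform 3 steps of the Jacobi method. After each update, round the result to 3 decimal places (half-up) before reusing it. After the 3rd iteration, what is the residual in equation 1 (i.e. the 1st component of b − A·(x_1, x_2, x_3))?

Iteration 1:
  x_1 = (-9 - (3)·0.000 - (1)·-1.000) / (-8) = 1.000
  x_2 = (-1 - (-1)·-3.000 - (-4)·-1.000) / (7) = -1.143
  x_3 = (6 - (-4)·-3.000 - (3)·0.000) / (10) = -0.600
Iteration 2:
  x_1 = (-9 - (3)·-1.143 - (1)·-0.600) / (-8) = 0.621
  x_2 = (-1 - (-1)·1.000 - (-4)·-0.600) / (7) = -0.343
  x_3 = (6 - (-4)·1.000 - (3)·-1.143) / (10) = 1.343
Iteration 3:
  x_1 = (-9 - (3)·-0.343 - (1)·1.343) / (-8) = 1.164
  x_2 = (-1 - (-1)·0.621 - (-4)·1.343) / (7) = 0.713
  x_3 = (6 - (-4)·0.621 - (3)·-0.343) / (10) = 0.951
Residual b − A·x = (-2.778, -1.023, -0.993)

-2.778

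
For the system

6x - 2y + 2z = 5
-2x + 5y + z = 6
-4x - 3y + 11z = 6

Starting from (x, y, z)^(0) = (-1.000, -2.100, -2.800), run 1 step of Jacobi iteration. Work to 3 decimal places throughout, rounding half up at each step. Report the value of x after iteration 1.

Iteration 1:
  x = (5 - (-2)·-2.100 - (2)·-2.800) / (6) = 1.067
  y = (6 - (-2)·-1.000 - (1)·-2.800) / (5) = 1.360
  z = (6 - (-4)·-1.000 - (-3)·-2.100) / (11) = -0.391

1.067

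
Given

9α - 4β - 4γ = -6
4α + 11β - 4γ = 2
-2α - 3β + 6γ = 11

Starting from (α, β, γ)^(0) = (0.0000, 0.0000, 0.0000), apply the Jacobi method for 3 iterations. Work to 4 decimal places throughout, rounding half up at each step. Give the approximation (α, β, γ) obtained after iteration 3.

(0.5746, 0.7175, 2.4551)

Iteration 1:
  α = (-6 - (-4)·0.0000 - (-4)·0.0000) / (9) = -0.6667
  β = (2 - (4)·0.0000 - (-4)·0.0000) / (11) = 0.1818
  γ = (11 - (-2)·0.0000 - (-3)·0.0000) / (6) = 1.8333
Iteration 2:
  α = (-6 - (-4)·0.1818 - (-4)·1.8333) / (9) = 0.2289
  β = (2 - (4)·-0.6667 - (-4)·1.8333) / (11) = 1.0909
  γ = (11 - (-2)·-0.6667 - (-3)·0.1818) / (6) = 1.7020
Iteration 3:
  α = (-6 - (-4)·1.0909 - (-4)·1.7020) / (9) = 0.5746
  β = (2 - (4)·0.2289 - (-4)·1.7020) / (11) = 0.7175
  γ = (11 - (-2)·0.2289 - (-3)·1.0909) / (6) = 2.4551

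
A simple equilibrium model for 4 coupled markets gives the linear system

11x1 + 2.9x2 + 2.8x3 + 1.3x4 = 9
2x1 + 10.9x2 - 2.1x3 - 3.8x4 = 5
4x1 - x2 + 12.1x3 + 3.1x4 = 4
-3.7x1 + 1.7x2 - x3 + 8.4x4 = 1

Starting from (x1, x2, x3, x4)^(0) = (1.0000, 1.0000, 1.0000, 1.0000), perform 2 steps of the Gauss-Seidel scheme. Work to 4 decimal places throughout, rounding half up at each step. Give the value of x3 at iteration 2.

0.1808

Iteration 1:
  x1 = (9 - (2.9)·1.0000 - (2.8)·1.0000 - (1.3)·1.0000) / (11) = 0.1818
  x2 = (5 - (2)·0.1818 - (-2.1)·1.0000 - (-3.8)·1.0000) / (10.9) = 0.9666
  x3 = (4 - (4)·0.1818 - (-1)·0.9666 - (3.1)·1.0000) / (12.1) = 0.0942
  x4 = (1 - (-3.7)·0.1818 - (1.7)·0.9666 - (-1)·0.0942) / (8.4) = 0.0147
Iteration 2:
  x1 = (9 - (2.9)·0.9666 - (2.8)·0.0942 - (1.3)·0.0147) / (11) = 0.5376
  x2 = (5 - (2)·0.5376 - (-2.1)·0.0942 - (-3.8)·0.0147) / (10.9) = 0.3833
  x3 = (4 - (4)·0.5376 - (-1)·0.3833 - (3.1)·0.0147) / (12.1) = 0.1808
  x4 = (1 - (-3.7)·0.5376 - (1.7)·0.3833 - (-1)·0.1808) / (8.4) = 0.2998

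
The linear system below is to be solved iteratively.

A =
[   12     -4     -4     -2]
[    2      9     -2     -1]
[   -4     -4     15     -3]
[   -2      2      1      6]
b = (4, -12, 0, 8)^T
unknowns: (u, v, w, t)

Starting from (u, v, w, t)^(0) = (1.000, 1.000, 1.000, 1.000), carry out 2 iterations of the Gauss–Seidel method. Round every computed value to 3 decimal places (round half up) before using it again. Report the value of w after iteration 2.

0.207

Iteration 1:
  u = (4 - (-4)·1.000 - (-4)·1.000 - (-2)·1.000) / (12) = 1.167
  v = (-12 - (2)·1.167 - (-2)·1.000 - (-1)·1.000) / (9) = -1.259
  w = (0 - (-4)·1.167 - (-4)·-1.259 - (-3)·1.000) / (15) = 0.175
  t = (8 - (-2)·1.167 - (2)·-1.259 - (1)·0.175) / (6) = 2.113
Iteration 2:
  u = (4 - (-4)·-1.259 - (-4)·0.175 - (-2)·2.113) / (12) = 0.324
  v = (-12 - (2)·0.324 - (-2)·0.175 - (-1)·2.113) / (9) = -1.132
  w = (0 - (-4)·0.324 - (-4)·-1.132 - (-3)·2.113) / (15) = 0.207
  t = (8 - (-2)·0.324 - (2)·-1.132 - (1)·0.207) / (6) = 1.784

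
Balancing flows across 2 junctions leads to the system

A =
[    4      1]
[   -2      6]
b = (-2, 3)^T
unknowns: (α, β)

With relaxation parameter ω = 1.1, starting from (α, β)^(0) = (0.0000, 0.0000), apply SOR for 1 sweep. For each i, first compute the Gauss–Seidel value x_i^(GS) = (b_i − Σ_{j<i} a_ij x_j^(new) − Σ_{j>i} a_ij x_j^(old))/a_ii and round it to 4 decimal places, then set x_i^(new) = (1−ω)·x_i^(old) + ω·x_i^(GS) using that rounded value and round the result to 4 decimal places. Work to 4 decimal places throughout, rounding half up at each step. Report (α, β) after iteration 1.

Iteration 1:
  α: GS value = (-2 - (1)·0.0000) / (4) = -0.5000;  α ← (1−ω)·0.0000 + ω·-0.5000 = -0.5500
  β: GS value = (3 - (-2)·-0.5500) / (6) = 0.3167;  β ← (1−ω)·0.0000 + ω·0.3167 = 0.3484

(-0.5500, 0.3484)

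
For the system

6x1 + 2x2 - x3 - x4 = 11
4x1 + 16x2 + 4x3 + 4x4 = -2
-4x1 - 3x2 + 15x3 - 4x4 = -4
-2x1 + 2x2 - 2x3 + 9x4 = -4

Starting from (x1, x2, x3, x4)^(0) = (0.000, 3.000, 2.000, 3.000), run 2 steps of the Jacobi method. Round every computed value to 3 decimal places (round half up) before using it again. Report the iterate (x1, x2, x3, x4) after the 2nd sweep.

(2.369, -0.658, -0.275, 0.483)

Iteration 1:
  x1 = (11 - (2)·3.000 - (-1)·2.000 - (-1)·3.000) / (6) = 1.667
  x2 = (-2 - (4)·0.000 - (4)·2.000 - (4)·3.000) / (16) = -1.375
  x3 = (-4 - (-4)·0.000 - (-3)·3.000 - (-4)·3.000) / (15) = 1.133
  x4 = (-4 - (-2)·0.000 - (2)·3.000 - (-2)·2.000) / (9) = -0.667
Iteration 2:
  x1 = (11 - (2)·-1.375 - (-1)·1.133 - (-1)·-0.667) / (6) = 2.369
  x2 = (-2 - (4)·1.667 - (4)·1.133 - (4)·-0.667) / (16) = -0.658
  x3 = (-4 - (-4)·1.667 - (-3)·-1.375 - (-4)·-0.667) / (15) = -0.275
  x4 = (-4 - (-2)·1.667 - (2)·-1.375 - (-2)·1.133) / (9) = 0.483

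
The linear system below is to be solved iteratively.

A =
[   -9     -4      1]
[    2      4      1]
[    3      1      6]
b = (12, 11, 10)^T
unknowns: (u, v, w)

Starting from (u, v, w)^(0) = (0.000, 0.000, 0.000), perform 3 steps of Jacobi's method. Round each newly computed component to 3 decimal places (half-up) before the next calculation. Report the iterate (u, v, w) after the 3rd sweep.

(-2.458, 3.466, 2.352)

Iteration 1:
  u = (12 - (-4)·0.000 - (1)·0.000) / (-9) = -1.333
  v = (11 - (2)·0.000 - (1)·0.000) / (4) = 2.750
  w = (10 - (3)·0.000 - (1)·0.000) / (6) = 1.667
Iteration 2:
  u = (12 - (-4)·2.750 - (1)·1.667) / (-9) = -2.370
  v = (11 - (2)·-1.333 - (1)·1.667) / (4) = 3.000
  w = (10 - (3)·-1.333 - (1)·2.750) / (6) = 1.875
Iteration 3:
  u = (12 - (-4)·3.000 - (1)·1.875) / (-9) = -2.458
  v = (11 - (2)·-2.370 - (1)·1.875) / (4) = 3.466
  w = (10 - (3)·-2.370 - (1)·3.000) / (6) = 2.352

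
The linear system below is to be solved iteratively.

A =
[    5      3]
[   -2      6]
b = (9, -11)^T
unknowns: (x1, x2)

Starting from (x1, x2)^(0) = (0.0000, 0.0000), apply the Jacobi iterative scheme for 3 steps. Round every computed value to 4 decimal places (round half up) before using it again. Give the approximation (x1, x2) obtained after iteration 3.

(2.5400, -0.8667)

Iteration 1:
  x1 = (9 - (3)·0.0000) / (5) = 1.8000
  x2 = (-11 - (-2)·0.0000) / (6) = -1.8333
Iteration 2:
  x1 = (9 - (3)·-1.8333) / (5) = 2.9000
  x2 = (-11 - (-2)·1.8000) / (6) = -1.2333
Iteration 3:
  x1 = (9 - (3)·-1.2333) / (5) = 2.5400
  x2 = (-11 - (-2)·2.9000) / (6) = -0.8667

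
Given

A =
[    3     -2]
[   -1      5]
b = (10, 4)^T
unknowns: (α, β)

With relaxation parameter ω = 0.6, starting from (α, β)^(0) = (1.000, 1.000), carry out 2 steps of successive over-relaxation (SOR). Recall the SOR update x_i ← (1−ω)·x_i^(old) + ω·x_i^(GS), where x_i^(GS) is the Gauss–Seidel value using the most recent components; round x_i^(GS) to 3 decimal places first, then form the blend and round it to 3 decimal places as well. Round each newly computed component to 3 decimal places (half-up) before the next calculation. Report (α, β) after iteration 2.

Iteration 1:
  α: GS value = (10 - (-2)·1.000) / (3) = 4.000;  α ← (1−ω)·1.000 + ω·4.000 = 2.800
  β: GS value = (4 - (-1)·2.800) / (5) = 1.360;  β ← (1−ω)·1.000 + ω·1.360 = 1.216
Iteration 2:
  α: GS value = (10 - (-2)·1.216) / (3) = 4.144;  α ← (1−ω)·2.800 + ω·4.144 = 3.606
  β: GS value = (4 - (-1)·3.606) / (5) = 1.521;  β ← (1−ω)·1.216 + ω·1.521 = 1.399

(3.606, 1.399)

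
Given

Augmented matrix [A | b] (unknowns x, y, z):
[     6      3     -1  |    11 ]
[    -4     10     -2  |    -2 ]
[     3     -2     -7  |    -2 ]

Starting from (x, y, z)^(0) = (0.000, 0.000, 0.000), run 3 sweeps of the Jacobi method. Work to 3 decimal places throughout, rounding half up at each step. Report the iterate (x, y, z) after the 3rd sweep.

(1.726, 0.818, 0.966)

Iteration 1:
  x = (11 - (3)·0.000 - (-1)·0.000) / (6) = 1.833
  y = (-2 - (-4)·0.000 - (-2)·0.000) / (10) = -0.200
  z = (-2 - (3)·0.000 - (-2)·0.000) / (-7) = 0.286
Iteration 2:
  x = (11 - (3)·-0.200 - (-1)·0.286) / (6) = 1.981
  y = (-2 - (-4)·1.833 - (-2)·0.286) / (10) = 0.590
  z = (-2 - (3)·1.833 - (-2)·-0.200) / (-7) = 1.128
Iteration 3:
  x = (11 - (3)·0.590 - (-1)·1.128) / (6) = 1.726
  y = (-2 - (-4)·1.981 - (-2)·1.128) / (10) = 0.818
  z = (-2 - (3)·1.981 - (-2)·0.590) / (-7) = 0.966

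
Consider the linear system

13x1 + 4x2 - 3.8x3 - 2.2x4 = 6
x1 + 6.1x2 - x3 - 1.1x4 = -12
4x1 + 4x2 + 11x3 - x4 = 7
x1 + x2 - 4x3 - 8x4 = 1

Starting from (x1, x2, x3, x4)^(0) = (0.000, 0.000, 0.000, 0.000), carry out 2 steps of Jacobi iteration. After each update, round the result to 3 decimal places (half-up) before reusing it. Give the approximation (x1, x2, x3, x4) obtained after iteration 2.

Iteration 1:
  x1 = (6 - (4)·0.000 - (-3.8)·0.000 - (-2.2)·0.000) / (13) = 0.462
  x2 = (-12 - (1)·0.000 - (-1)·0.000 - (-1.1)·0.000) / (6.1) = -1.967
  x3 = (7 - (4)·0.000 - (4)·0.000 - (-1)·0.000) / (11) = 0.636
  x4 = (1 - (1)·0.000 - (1)·0.000 - (-4)·0.000) / (-8) = -0.125
Iteration 2:
  x1 = (6 - (4)·-1.967 - (-3.8)·0.636 - (-2.2)·-0.125) / (13) = 1.232
  x2 = (-12 - (1)·0.462 - (-1)·0.636 - (-1.1)·-0.125) / (6.1) = -1.961
  x3 = (7 - (4)·0.462 - (4)·-1.967 - (-1)·-0.125) / (11) = 1.172
  x4 = (1 - (1)·0.462 - (1)·-1.967 - (-4)·0.636) / (-8) = -0.631

(1.232, -1.961, 1.172, -0.631)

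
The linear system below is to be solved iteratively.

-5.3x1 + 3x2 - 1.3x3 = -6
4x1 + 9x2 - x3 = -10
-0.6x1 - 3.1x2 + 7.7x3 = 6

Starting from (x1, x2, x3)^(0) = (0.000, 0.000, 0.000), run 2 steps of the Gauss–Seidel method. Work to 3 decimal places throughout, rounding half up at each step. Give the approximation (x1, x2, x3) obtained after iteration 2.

Iteration 1:
  x1 = (-6 - (3)·0.000 - (-1.3)·0.000) / (-5.3) = 1.132
  x2 = (-10 - (4)·1.132 - (-1)·0.000) / (9) = -1.614
  x3 = (6 - (-0.6)·1.132 - (-3.1)·-1.614) / (7.7) = 0.218
Iteration 2:
  x1 = (-6 - (3)·-1.614 - (-1.3)·0.218) / (-5.3) = 0.165
  x2 = (-10 - (4)·0.165 - (-1)·0.218) / (9) = -1.160
  x3 = (6 - (-0.6)·0.165 - (-3.1)·-1.160) / (7.7) = 0.325

(0.165, -1.160, 0.325)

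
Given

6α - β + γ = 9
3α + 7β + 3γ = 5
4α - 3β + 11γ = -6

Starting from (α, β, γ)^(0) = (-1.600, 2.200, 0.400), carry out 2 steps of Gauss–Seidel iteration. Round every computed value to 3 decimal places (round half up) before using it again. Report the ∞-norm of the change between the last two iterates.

Iteration 1:
  α = (9 - (-1)·2.200 - (1)·0.400) / (6) = 1.800
  β = (5 - (3)·1.800 - (3)·0.400) / (7) = -0.229
  γ = (-6 - (4)·1.800 - (-3)·-0.229) / (11) = -1.262
Iteration 2:
  α = (9 - (-1)·-0.229 - (1)·-1.262) / (6) = 1.672
  β = (5 - (3)·1.672 - (3)·-1.262) / (7) = 0.539
  γ = (-6 - (4)·1.672 - (-3)·0.539) / (11) = -1.006
Change: (-0.128, 0.768, 0.256) → max |·| = 0.768

0.768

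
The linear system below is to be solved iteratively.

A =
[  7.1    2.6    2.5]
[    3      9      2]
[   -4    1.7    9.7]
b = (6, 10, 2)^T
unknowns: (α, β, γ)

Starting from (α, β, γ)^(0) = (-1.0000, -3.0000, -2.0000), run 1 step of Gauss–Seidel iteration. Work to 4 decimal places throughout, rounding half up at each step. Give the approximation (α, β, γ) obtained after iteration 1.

(2.6479, 0.6729, 1.1802)

Iteration 1:
  α = (6 - (2.6)·-3.0000 - (2.5)·-2.0000) / (7.1) = 2.6479
  β = (10 - (3)·2.6479 - (2)·-2.0000) / (9) = 0.6729
  γ = (2 - (-4)·2.6479 - (1.7)·0.6729) / (9.7) = 1.1802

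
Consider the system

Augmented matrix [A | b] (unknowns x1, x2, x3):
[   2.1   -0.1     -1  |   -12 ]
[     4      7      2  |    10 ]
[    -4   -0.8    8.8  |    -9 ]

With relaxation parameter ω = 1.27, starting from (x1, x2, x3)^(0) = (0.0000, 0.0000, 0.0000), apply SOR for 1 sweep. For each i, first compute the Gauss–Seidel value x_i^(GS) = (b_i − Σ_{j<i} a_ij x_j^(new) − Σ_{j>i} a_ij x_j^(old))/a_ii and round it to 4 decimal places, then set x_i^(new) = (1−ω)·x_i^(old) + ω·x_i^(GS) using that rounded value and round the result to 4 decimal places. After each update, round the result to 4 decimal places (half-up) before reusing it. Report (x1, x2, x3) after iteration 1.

(-7.2572, 7.0809, -4.6707)

Iteration 1:
  x1: GS value = (-12 - (-0.1)·0.0000 - (-1)·0.0000) / (2.1) = -5.7143;  x1 ← (1−ω)·0.0000 + ω·-5.7143 = -7.2572
  x2: GS value = (10 - (4)·-7.2572 - (2)·0.0000) / (7) = 5.5755;  x2 ← (1−ω)·0.0000 + ω·5.5755 = 7.0809
  x3: GS value = (-9 - (-4)·-7.2572 - (-0.8)·7.0809) / (8.8) = -3.6777;  x3 ← (1−ω)·0.0000 + ω·-3.6777 = -4.6707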